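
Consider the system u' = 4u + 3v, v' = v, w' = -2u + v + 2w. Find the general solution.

Coefficient matrix A = [[4, 3, 0], [0, 1, 0], [-2, 1, 2]].
det(A - λI) = 0 gives eigenvalues λ = 4, 1, 2.
For λ=4: eigenvector (1,0,-1).
For λ=1: eigenvector (-1,1,-3).
For λ=2: eigenvector (0,0,1).
General solution: C_1e^(4t)(1,0,-1) + C_2e^(t)(-1,1,-3) + C_3e^(2t)(0,0,1).

u(t) = C_1e^(4t) - C_2e^(t), v(t) = C_2e^(t), w(t) = -C_1e^(4t) - 3C_2e^(t) + C_3e^(2t)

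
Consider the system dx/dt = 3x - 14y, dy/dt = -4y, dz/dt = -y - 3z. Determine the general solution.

x(t) = c_1e^(3t) + 2c_3e^(-4t), y(t) = c_3e^(-4t), z(t) = -c_2e^(-3t) + c_3e^(-4t)

Coefficient matrix A = [[3, -14, 0], [0, -4, 0], [0, -1, -3]].
det(A - λI) = 0 gives eigenvalues λ = 3, -3, -4.
For λ=3: eigenvector (1,0,0).
For λ=-3: eigenvector (0,0,-1).
For λ=-4: eigenvector (2,1,1).
General solution: c_1e^(3t)(1,0,0) + c_2e^(-3t)(0,0,-1) + c_3e^(-4t)(2,1,1).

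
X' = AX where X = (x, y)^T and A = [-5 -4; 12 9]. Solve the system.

Coefficient matrix A = [[-5, -4], [12, 9]].
Characteristic polynomial det(A - λI) = λ^2 - 4λ + 3 = 0.
Eigenvalues λ = 3, 1.
For λ=3: (A-λI) row 1 is [-8, -4], so an eigenvector is (1, -2).
For λ=1: (A-λI) row 1 is [-6, -4], so an eigenvector is (2, -3).
General solution: K_1e^(3t)(1,-2) + K_2e^(t)(2,-3).

x(t) = K_1e^(3t) + 2K_2e^(t), y(t) = -2K_1e^(3t) - 3K_2e^(t)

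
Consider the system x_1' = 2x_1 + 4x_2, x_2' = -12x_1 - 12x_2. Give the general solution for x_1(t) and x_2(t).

x_1(t) = 2K_1e^(-4t) + K_2e^(-6t), x_2(t) = -3K_1e^(-4t) - 2K_2e^(-6t)

Coefficient matrix A = [[2, 4], [-12, -12]].
Characteristic polynomial det(A - λI) = λ^2 + 10λ + 24 = 0.
Eigenvalues λ = -4, -6.
For λ=-4: (A-λI) row 1 is [6, 4], so an eigenvector is (2, -3).
For λ=-6: (A-λI) row 1 is [8, 4], so an eigenvector is (1, -2).
General solution: K_1e^(-4t)(2,-3) + K_2e^(-6t)(1,-2).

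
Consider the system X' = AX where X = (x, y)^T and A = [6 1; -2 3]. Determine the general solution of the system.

Coefficient matrix A = [[6, 1], [-2, 3]].
Characteristic polynomial det(A - λI) = λ^2 - 9λ + 20 = 0.
Eigenvalues λ = 5, 4.
For λ=5: (A-λI) row 1 is [1, 1], so an eigenvector is (-1, 1).
For λ=4: (A-λI) row 1 is [2, 1], so an eigenvector is (1, -2).
General solution: C_1e^(5t)(-1,1) + C_2e^(4t)(1,-2).

x(t) = -C_1e^(5t) + C_2e^(4t), y(t) = C_1e^(5t) - 2C_2e^(4t)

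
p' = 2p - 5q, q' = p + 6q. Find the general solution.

Coefficient matrix A = [[2, -5], [1, 6]].
Characteristic polynomial det(A - λI) = λ^2 - 8λ + 17 = 0.
Eigenvalues λ = 4 ± i (complex conjugate pair).
For λ=4+i: an eigenvector is (2,-1) - i(1,0) = (2 - i, -1).
A real fundamental pair from Re and Im of e^((4+i)t)v: X_1 = e^(4t)(cos(t)·(2,-1) + sin(t)·(1,0)), X_2 = e^(4t)(sin(t)·(2,-1) - cos(t)·(1,0)).
General solution: c_1X_1 + c_2X_2.

p(t) = c_1e^(4t)sin(t) + 2c_1e^(4t)cos(t) + 2c_2e^(4t)sin(t) - c_2e^(4t)cos(t), q(t) = -c_1e^(4t)cos(t) - c_2e^(4t)sin(t)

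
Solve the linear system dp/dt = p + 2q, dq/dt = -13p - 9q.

Coefficient matrix A = [[1, 2], [-13, -9]].
Characteristic polynomial det(A - λI) = λ^2 + 8λ + 17 = 0.
Eigenvalues λ = -4 ± i (complex conjugate pair).
For λ=-4+i: an eigenvector is (-1,2) - i(-1,3) = (-1 + i, 2 - 3i).
A real fundamental pair from Re and Im of e^((-4+i)t)v: X_1 = e^(-4t)(cos(t)·(-1,2) + sin(t)·(-1,3)), X_2 = e^(-4t)(sin(t)·(-1,2) - cos(t)·(-1,3)).
General solution: C_1X_1 + C_2X_2.

p(t) = -C_1e^(-4t)sin(t) - C_1e^(-4t)cos(t) - C_2e^(-4t)sin(t) + C_2e^(-4t)cos(t), q(t) = 3C_1e^(-4t)sin(t) + 2C_1e^(-4t)cos(t) + 2C_2e^(-4t)sin(t) - 3C_2e^(-4t)cos(t)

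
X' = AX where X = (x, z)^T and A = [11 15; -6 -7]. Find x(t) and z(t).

Coefficient matrix A = [[11, 15], [-6, -7]].
Characteristic polynomial det(A - λI) = λ^2 - 4λ + 13 = 0.
Eigenvalues λ = 2 ± 3i (complex conjugate pair).
For λ=2+3i: an eigenvector is (-1,1) - i(2,-1) = (-1 - 2i, 1 + i).
A real fundamental pair from Re and Im of e^((2+3i)t)v: X_1 = e^(2t)(cos(3t)·(-1,1) + sin(3t)·(2,-1)), X_2 = e^(2t)(sin(3t)·(-1,1) - cos(3t)·(2,-1)).
General solution: K_1X_1 + K_2X_2.

x(t) = 2K_1e^(2t)sin(3t) - K_1e^(2t)cos(3t) - K_2e^(2t)sin(3t) - 2K_2e^(2t)cos(3t), z(t) = -K_1e^(2t)sin(3t) + K_1e^(2t)cos(3t) + K_2e^(2t)sin(3t) + K_2e^(2t)cos(3t)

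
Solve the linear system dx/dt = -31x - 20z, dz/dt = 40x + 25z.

Coefficient matrix A = [[-31, -20], [40, 25]].
Characteristic polynomial det(A - λI) = λ^2 + 6λ + 25 = 0.
Eigenvalues λ = -3 ± 4i (complex conjugate pair).
For λ=-3+4i: an eigenvector is (-1,1) - i(2,-3) = (-1 - 2i, 1 + 3i).
A real fundamental pair from Re and Im of e^((-3+4i)t)v: X_1 = e^(-3t)(cos(4t)·(-1,1) + sin(4t)·(2,-3)), X_2 = e^(-3t)(sin(4t)·(-1,1) - cos(4t)·(2,-3)).
General solution: c_1X_1 + c_2X_2.

x(t) = 2c_1e^(-3t)sin(4t) - c_1e^(-3t)cos(4t) - c_2e^(-3t)sin(4t) - 2c_2e^(-3t)cos(4t), z(t) = -3c_1e^(-3t)sin(4t) + c_1e^(-3t)cos(4t) + c_2e^(-3t)sin(4t) + 3c_2e^(-3t)cos(4t)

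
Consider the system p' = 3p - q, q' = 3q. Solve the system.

Coefficient matrix A = [[3, -1], [0, 3]].
Characteristic polynomial det(A - λI) = λ^2 - 6λ + 9 = 0.
Single eigenvalue λ = 3 with algebraic multiplicity 2.
Eigenvector v = (-1,0); generalized eigenvector w with (A-λI)w=v is (1,1).
General solution: e^(3t)[C_1·v + C_2·(t·v + w)].

p(t) = -C_1e^(3t) - C_2te^(3t) + C_2e^(3t), q(t) = C_2e^(3t)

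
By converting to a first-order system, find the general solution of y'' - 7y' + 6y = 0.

Let x_1 = y, x_2 = y'. Then x_1' = x_2 and x_2' = -6x_1 + 7x_2.
A = [[0,1],[-6,7]]; det(A-λI) = λ^2 - 7λ + 6.
Eigenvalues λ = 6, 1 with eigenvectors (1,6), (1,1).

y(t) = C_1e^(6t) + C_2e^(t)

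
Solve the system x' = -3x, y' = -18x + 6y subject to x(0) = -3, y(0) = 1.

x(t) = -3e^(-3t), y(t) = 7e^(6t) - 6e^(-3t)

Coefficient matrix A = [[-3, 0], [-18, 6]].
Characteristic polynomial det(A - λI) = λ^2 - 3λ - 18 = 0.
Eigenvalues λ = -3, 6.
For λ=-3: (A-λI) row 2 is [-18, 9], so an eigenvector is (-1, -2).
For λ=6: (A-λI) row 1 is [-9, 0], so an eigenvector is (0, -1).
General solution: c_1e^(-3t)(-1,-2) + c_2e^(6t)(0,-1).
Applying x(0)=-3, y(0)=1 gives c_1=3, c_2=-7.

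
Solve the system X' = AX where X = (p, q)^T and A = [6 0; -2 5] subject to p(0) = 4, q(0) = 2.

p(t) = 4e^(6t), q(t) = -8e^(6t) + 10e^(5t)

Coefficient matrix A = [[6, 0], [-2, 5]].
Characteristic polynomial det(A - λI) = λ^2 - 11λ + 30 = 0.
Eigenvalues λ = 5, 6.
For λ=5: (A-λI) row 1 is [1, 0], so an eigenvector is (0, 1).
For λ=6: (A-λI) row 2 is [-2, -1], so an eigenvector is (1, -2).
General solution: K_1e^(5t)(0,1) + K_2e^(6t)(1,-2).
Applying p(0)=4, q(0)=2 gives K_1=10, K_2=4.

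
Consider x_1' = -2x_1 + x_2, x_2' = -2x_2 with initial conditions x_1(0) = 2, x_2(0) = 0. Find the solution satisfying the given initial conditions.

Coefficient matrix A = [[-2, 1], [0, -2]].
Characteristic polynomial det(A - λI) = λ^2 + 4λ + 4 = 0.
Single eigenvalue λ = -2 with algebraic multiplicity 2.
Eigenvector v = (-1,0); generalized eigenvector w with (A-λI)w=v is (3,-1).
General solution: e^(-2t)[K_1·v + K_2·(t·v + w)].
Applying x_1(0)=2, x_2(0)=0 gives K_1=-2, K_2=0.

x_1(t) = 2e^(-2t), x_2(t) = 0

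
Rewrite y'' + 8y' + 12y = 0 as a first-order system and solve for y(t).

Let x_1 = y, x_2 = y'. Then x_1' = x_2 and x_2' = -12x_1 - 8x_2.
A = [[0,1],[-12,-8]]; det(A-λI) = λ^2 + 8λ + 12.
Eigenvalues λ = -6, -2 with eigenvectors (1,-6), (1,-2).

y(t) = K_1e^(-6t) + K_2e^(-2t)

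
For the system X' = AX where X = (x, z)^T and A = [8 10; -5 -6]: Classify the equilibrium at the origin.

A = [[8,10],[-5,-6]]; det(A-λI) = λ^2 - 2λ + 2.
λ = 1 ± i: positive real part.

unstable spiral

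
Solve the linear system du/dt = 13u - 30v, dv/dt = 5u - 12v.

Coefficient matrix A = [[13, -30], [5, -12]].
Characteristic polynomial det(A - λI) = λ^2 - λ - 6 = 0.
Eigenvalues λ = 3, -2.
For λ=3: (A-λI) row 1 is [10, -30], so an eigenvector is (-3, -1).
For λ=-2: (A-λI) row 1 is [15, -30], so an eigenvector is (-2, -1).
General solution: C_1e^(3t)(-3,-1) + C_2e^(-2t)(-2,-1).

u(t) = -3C_1e^(3t) - 2C_2e^(-2t), v(t) = -C_1e^(3t) - C_2e^(-2t)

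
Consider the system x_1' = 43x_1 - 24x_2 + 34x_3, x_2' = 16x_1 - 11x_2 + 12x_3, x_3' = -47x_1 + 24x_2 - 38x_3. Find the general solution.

Coefficient matrix A = [[43, -24, 34], [16, -11, 12], [-47, 24, -38]].
det(A - λI) = 0 gives eigenvalues λ = 1, -3, -4.
For λ=1: eigenvector (3,1,-3).
For λ=-3: eigenvector (2,1,-2).
For λ=-4: eigenvector (-10,-4,11).
General solution: K_1e^(t)(3,1,-3) + K_2e^(-3t)(2,1,-2) + K_3e^(-4t)(-10,-4,11).

x_1(t) = 3K_1e^(t) + 2K_2e^(-3t) - 10K_3e^(-4t), x_2(t) = K_1e^(t) + K_2e^(-3t) - 4K_3e^(-4t), x_3(t) = -3K_1e^(t) - 2K_2e^(-3t) + 11K_3e^(-4t)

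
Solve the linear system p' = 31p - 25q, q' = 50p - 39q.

p(t) = c_1e^(-4t)sin(5t) - 2c_1e^(-4t)cos(5t) - 2c_2e^(-4t)sin(5t) - c_2e^(-4t)cos(5t), q(t) = c_1e^(-4t)sin(5t) - 3c_1e^(-4t)cos(5t) - 3c_2e^(-4t)sin(5t) - c_2e^(-4t)cos(5t)

Coefficient matrix A = [[31, -25], [50, -39]].
Characteristic polynomial det(A - λI) = λ^2 + 8λ + 41 = 0.
Eigenvalues λ = -4 ± 5i (complex conjugate pair).
For λ=-4+5i: an eigenvector is (-2,-3) - i(1,1) = (-2 - i, -3 - i).
A real fundamental pair from Re and Im of e^((-4+5i)t)v: X_1 = e^(-4t)(cos(5t)·(-2,-3) + sin(5t)·(1,1)), X_2 = e^(-4t)(sin(5t)·(-2,-3) - cos(5t)·(1,1)).
General solution: c_1X_1 + c_2X_2.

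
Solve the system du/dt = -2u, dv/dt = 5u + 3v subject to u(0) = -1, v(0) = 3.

Coefficient matrix A = [[-2, 0], [5, 3]].
Characteristic polynomial det(A - λI) = λ^2 - λ - 6 = 0.
Eigenvalues λ = 3, -2.
For λ=3: (A-λI) row 1 is [-5, 0], so an eigenvector is (0, 1).
For λ=-2: (A-λI) row 2 is [5, 5], so an eigenvector is (-1, 1).
General solution: K_1e^(3t)(0,1) + K_2e^(-2t)(-1,1).
Applying u(0)=-1, v(0)=3 gives K_1=2, K_2=1.

u(t) = -e^(-2t), v(t) = 2e^(3t) + e^(-2t)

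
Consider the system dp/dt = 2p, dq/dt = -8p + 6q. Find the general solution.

p(t) = c_2e^(2t), q(t) = c_1e^(6t) + 2c_2e^(2t)

Coefficient matrix A = [[2, 0], [-8, 6]].
Characteristic polynomial det(A - λI) = λ^2 - 8λ + 12 = 0.
Eigenvalues λ = 6, 2.
For λ=6: (A-λI) row 1 is [-4, 0], so an eigenvector is (0, 1).
For λ=2: (A-λI) row 2 is [-8, 4], so an eigenvector is (1, 2).
General solution: c_1e^(6t)(0,1) + c_2e^(2t)(1,2).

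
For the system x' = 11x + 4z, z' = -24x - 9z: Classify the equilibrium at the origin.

saddle

A = [[11,4],[-24,-9]]; det(A-λI) = λ^2 - 2λ - 3.
λ = 3, -1: opposite signs.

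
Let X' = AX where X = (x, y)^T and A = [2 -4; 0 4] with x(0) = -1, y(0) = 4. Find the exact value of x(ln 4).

A = [[2,-4],[0,4]]; eigenvalues λ = 4, 2.
Eigenvectors: (2,-1) for λ=4, (-1,0) for λ=2.
From the initial condition, c_1 = -4, c_2 = -7.
x(ln 4) = (-4)(4^4)(2) + (-7)(4^2)(-1) = -1936.

-1936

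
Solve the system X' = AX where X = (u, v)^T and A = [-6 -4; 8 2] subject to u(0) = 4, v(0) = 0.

Coefficient matrix A = [[-6, -4], [8, 2]].
Characteristic polynomial det(A - λI) = λ^2 + 4λ + 20 = 0.
Eigenvalues λ = -2 ± 4i (complex conjugate pair).
For λ=-2+4i: an eigenvector is (0,-1) - i(1,-1) = (0 - i, -1 + i).
A real fundamental pair from Re and Im of e^((-2+4i)t)v: X_1 = e^(-2t)(cos(4t)·(0,-1) + sin(4t)·(1,-1)), X_2 = e^(-2t)(sin(4t)·(0,-1) - cos(4t)·(1,-1)).
General solution: c_1X_1 + c_2X_2.
Applying u(0)=4, v(0)=0 gives c_1=-4, c_2=-4.

u(t) = -4e^(-2t)sin(4t) + 4e^(-2t)cos(4t), v(t) = 8e^(-2t)sin(4t)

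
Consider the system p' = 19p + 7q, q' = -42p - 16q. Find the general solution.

Coefficient matrix A = [[19, 7], [-42, -16]].
Characteristic polynomial det(A - λI) = λ^2 - 3λ - 10 = 0.
Eigenvalues λ = 5, -2.
For λ=5: (A-λI) row 1 is [14, 7], so an eigenvector is (-1, 2).
For λ=-2: (A-λI) row 1 is [21, 7], so an eigenvector is (-1, 3).
General solution: C_1e^(5t)(-1,2) + C_2e^(-2t)(-1,3).

p(t) = -C_1e^(5t) - C_2e^(-2t), q(t) = 2C_1e^(5t) + 3C_2e^(-2t)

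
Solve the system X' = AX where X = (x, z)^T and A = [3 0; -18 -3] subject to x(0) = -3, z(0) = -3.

x(t) = -3e^(3t), z(t) = 9e^(3t) - 12e^(-3t)

Coefficient matrix A = [[3, 0], [-18, -3]].
Characteristic polynomial det(A - λI) = λ^2 - 9 = 0.
Eigenvalues λ = 3, -3.
For λ=3: (A-λI) row 2 is [-18, -6], so an eigenvector is (1, -3).
For λ=-3: (A-λI) row 1 is [6, 0], so an eigenvector is (0, -1).
General solution: C_1e^(3t)(1,-3) + C_2e^(-3t)(0,-1).
Applying x(0)=-3, z(0)=-3 gives C_1=-3, C_2=12.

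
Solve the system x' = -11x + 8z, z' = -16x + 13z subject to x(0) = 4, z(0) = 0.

x(t) = -4e^(5t) + 8e^(-3t), z(t) = -8e^(5t) + 8e^(-3t)

Coefficient matrix A = [[-11, 8], [-16, 13]].
Characteristic polynomial det(A - λI) = λ^2 - 2λ - 15 = 0.
Eigenvalues λ = 5, -3.
For λ=5: (A-λI) row 1 is [-16, 8], so an eigenvector is (1, 2).
For λ=-3: (A-λI) row 1 is [-8, 8], so an eigenvector is (1, 1).
General solution: c_1e^(5t)(1,2) + c_2e^(-3t)(1,1).
Applying x(0)=4, z(0)=0 gives c_1=-4, c_2=8.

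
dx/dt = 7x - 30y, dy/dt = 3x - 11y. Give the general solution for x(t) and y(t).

x(t) = c_1e^(-2t)sin(3t) - 3c_1e^(-2t)cos(3t) - 3c_2e^(-2t)sin(3t) - c_2e^(-2t)cos(3t), y(t) = -c_1e^(-2t)cos(3t) - c_2e^(-2t)sin(3t)

Coefficient matrix A = [[7, -30], [3, -11]].
Characteristic polynomial det(A - λI) = λ^2 + 4λ + 13 = 0.
Eigenvalues λ = -2 ± 3i (complex conjugate pair).
For λ=-2+3i: an eigenvector is (-3,-1) - i(1,0) = (-3 - i, -1).
A real fundamental pair from Re and Im of e^((-2+3i)t)v: X_1 = e^(-2t)(cos(3t)·(-3,-1) + sin(3t)·(1,0)), X_2 = e^(-2t)(sin(3t)·(-3,-1) - cos(3t)·(1,0)).
General solution: c_1X_1 + c_2X_2.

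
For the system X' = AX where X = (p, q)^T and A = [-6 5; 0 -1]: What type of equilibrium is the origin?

A = [[-6,5],[0,-1]]; det(A-λI) = λ^2 + 7λ + 6.
λ = -6, -1: both negative.

stable node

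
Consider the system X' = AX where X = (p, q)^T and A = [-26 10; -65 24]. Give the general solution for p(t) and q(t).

Coefficient matrix A = [[-26, 10], [-65, 24]].
Characteristic polynomial det(A - λI) = λ^2 + 2λ + 26 = 0.
Eigenvalues λ = -1 ± 5i (complex conjugate pair).
For λ=-1+5i: an eigenvector is (1,3) - i(1,2) = (1 - i, 3 - 2i).
A real fundamental pair from Re and Im of e^((-1+5i)t)v: X_1 = e^(-t)(cos(5t)·(1,3) + sin(5t)·(1,2)), X_2 = e^(-t)(sin(5t)·(1,3) - cos(5t)·(1,2)).
General solution: C_1X_1 + C_2X_2.

p(t) = C_1e^(-t)sin(5t) + C_1e^(-t)cos(5t) + C_2e^(-t)sin(5t) - C_2e^(-t)cos(5t), q(t) = 2C_1e^(-t)sin(5t) + 3C_1e^(-t)cos(5t) + 3C_2e^(-t)sin(5t) - 2C_2e^(-t)cos(5t)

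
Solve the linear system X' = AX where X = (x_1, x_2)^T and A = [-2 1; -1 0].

x_1(t) = K_1e^(-t) + K_2te^(-t) - K_2e^(-t), x_2(t) = K_1e^(-t) + K_2te^(-t)

Coefficient matrix A = [[-2, 1], [-1, 0]].
Characteristic polynomial det(A - λI) = λ^2 + 2λ + 1 = 0.
Single eigenvalue λ = -1 with algebraic multiplicity 2.
Eigenvector v = (1,1); generalized eigenvector w with (A-λI)w=v is (-1,0).
General solution: e^(-t)[K_1·v + K_2·(t·v + w)].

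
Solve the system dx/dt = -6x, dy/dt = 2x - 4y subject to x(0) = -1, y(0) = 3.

x(t) = -e^(-6t), y(t) = 2e^(-4t) + e^(-6t)

Coefficient matrix A = [[-6, 0], [2, -4]].
Characteristic polynomial det(A - λI) = λ^2 + 10λ + 24 = 0.
Eigenvalues λ = -6, -4.
For λ=-6: (A-λI) row 2 is [2, 2], so an eigenvector is (-1, 1).
For λ=-4: (A-λI) row 1 is [-2, 0], so an eigenvector is (0, -1).
General solution: C_1e^(-6t)(-1,1) + C_2e^(-4t)(0,-1).
Applying x(0)=-1, y(0)=3 gives C_1=1, C_2=-2.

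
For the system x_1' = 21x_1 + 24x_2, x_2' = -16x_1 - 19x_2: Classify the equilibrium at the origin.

saddle

A = [[21,24],[-16,-19]]; det(A-λI) = λ^2 - 2λ - 15.
λ = 5, -3: opposite signs.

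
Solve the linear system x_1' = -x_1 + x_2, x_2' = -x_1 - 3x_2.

Coefficient matrix A = [[-1, 1], [-1, -3]].
Characteristic polynomial det(A - λI) = λ^2 + 4λ + 4 = 0.
Single eigenvalue λ = -2 with algebraic multiplicity 2.
Eigenvector v = (1,-1); generalized eigenvector w with (A-λI)w=v is (3,-2).
General solution: e^(-2t)[C_1·v + C_2·(t·v + w)].

x_1(t) = C_1e^(-2t) + C_2te^(-2t) + 3C_2e^(-2t), x_2(t) = -C_1e^(-2t) - C_2te^(-2t) - 2C_2e^(-2t)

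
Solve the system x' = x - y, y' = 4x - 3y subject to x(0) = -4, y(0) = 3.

x(t) = -11te^(-t) - 4e^(-t), y(t) = -22te^(-t) + 3e^(-t)

Coefficient matrix A = [[1, -1], [4, -3]].
Characteristic polynomial det(A - λI) = λ^2 + 2λ + 1 = 0.
Single eigenvalue λ = -1 with algebraic multiplicity 2.
Eigenvector v = (-1,-2); generalized eigenvector w with (A-λI)w=v is (0,1).
General solution: e^(-t)[K_1·v + K_2·(t·v + w)].
Applying x(0)=-4, y(0)=3 gives K_1=4, K_2=11.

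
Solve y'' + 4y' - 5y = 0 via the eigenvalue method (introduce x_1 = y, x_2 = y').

Let x_1 = y, x_2 = y'. Then x_1' = x_2 and x_2' = 5x_1 - 4x_2.
A = [[0,1],[5,-4]]; det(A-λI) = λ^2 + 4λ - 5.
Eigenvalues λ = -5, 1 with eigenvectors (1,-5), (1,1).

y(t) = c_1e^(-5t) + c_2e^(t)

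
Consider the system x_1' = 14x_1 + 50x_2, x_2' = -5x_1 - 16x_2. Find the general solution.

Coefficient matrix A = [[14, 50], [-5, -16]].
Characteristic polynomial det(A - λI) = λ^2 + 2λ + 26 = 0.
Eigenvalues λ = -1 ± 5i (complex conjugate pair).
For λ=-1+5i: an eigenvector is (-3,1) - i(1,0) = (-3 - i, 1).
A real fundamental pair from Re and Im of e^((-1+5i)t)v: X_1 = e^(-t)(cos(5t)·(-3,1) + sin(5t)·(1,0)), X_2 = e^(-t)(sin(5t)·(-3,1) - cos(5t)·(1,0)).
General solution: c_1X_1 + c_2X_2.

x_1(t) = c_1e^(-t)sin(5t) - 3c_1e^(-t)cos(5t) - 3c_2e^(-t)sin(5t) - c_2e^(-t)cos(5t), x_2(t) = c_1e^(-t)cos(5t) + c_2e^(-t)sin(5t)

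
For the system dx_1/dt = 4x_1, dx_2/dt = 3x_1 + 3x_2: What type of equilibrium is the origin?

A = [[4,0],[3,3]]; det(A-λI) = λ^2 - 7λ + 12.
λ = 4, 3: both positive.

unstable node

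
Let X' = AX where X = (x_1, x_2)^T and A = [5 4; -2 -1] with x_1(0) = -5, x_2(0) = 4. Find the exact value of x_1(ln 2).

-22

A = [[5,4],[-2,-1]]; eigenvalues λ = 3, 1.
Eigenvectors: (-2,1) for λ=3, (-1,1) for λ=1.
From the initial condition, c_1 = 1, c_2 = 3.
x_1(ln 2) = (1)(2^3)(-2) + (3)(2^1)(-1) = -22.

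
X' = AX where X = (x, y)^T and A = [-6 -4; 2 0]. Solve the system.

x(t) = K_1e^(-2t) - 2K_2e^(-4t), y(t) = -K_1e^(-2t) + K_2e^(-4t)

Coefficient matrix A = [[-6, -4], [2, 0]].
Characteristic polynomial det(A - λI) = λ^2 + 6λ + 8 = 0.
Eigenvalues λ = -2, -4.
For λ=-2: (A-λI) row 1 is [-4, -4], so an eigenvector is (1, -1).
For λ=-4: (A-λI) row 1 is [-2, -4], so an eigenvector is (-2, 1).
General solution: K_1e^(-2t)(1,-1) + K_2e^(-4t)(-2,1).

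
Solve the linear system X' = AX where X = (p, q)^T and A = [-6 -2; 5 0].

Coefficient matrix A = [[-6, -2], [5, 0]].
Characteristic polynomial det(A - λI) = λ^2 + 6λ + 10 = 0.
Eigenvalues λ = -3 ± i (complex conjugate pair).
For λ=-3+i: an eigenvector is (1,-2) - i(1,-1) = (1 - i, -2 + i).
A real fundamental pair from Re and Im of e^((-3+i)t)v: X_1 = e^(-3t)(cos(t)·(1,-2) + sin(t)·(1,-1)), X_2 = e^(-3t)(sin(t)·(1,-2) - cos(t)·(1,-1)).
General solution: c_1X_1 + c_2X_2.

p(t) = c_1e^(-3t)sin(t) + c_1e^(-3t)cos(t) + c_2e^(-3t)sin(t) - c_2e^(-3t)cos(t), q(t) = -c_1e^(-3t)sin(t) - 2c_1e^(-3t)cos(t) - 2c_2e^(-3t)sin(t) + c_2e^(-3t)cos(t)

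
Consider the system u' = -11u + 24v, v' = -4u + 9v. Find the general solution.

Coefficient matrix A = [[-11, 24], [-4, 9]].
Characteristic polynomial det(A - λI) = λ^2 + 2λ - 3 = 0.
Eigenvalues λ = 1, -3.
For λ=1: (A-λI) row 1 is [-12, 24], so an eigenvector is (2, 1).
For λ=-3: (A-λI) row 1 is [-8, 24], so an eigenvector is (3, 1).
General solution: C_1e^(t)(2,1) + C_2e^(-3t)(3,1).

u(t) = 2C_1e^(t) + 3C_2e^(-3t), v(t) = C_1e^(t) + C_2e^(-3t)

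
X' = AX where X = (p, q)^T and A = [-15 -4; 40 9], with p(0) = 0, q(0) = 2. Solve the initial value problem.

p(t) = -2e^(-3t)sin(4t), q(t) = 6e^(-3t)sin(4t) + 2e^(-3t)cos(4t)

Coefficient matrix A = [[-15, -4], [40, 9]].
Characteristic polynomial det(A - λI) = λ^2 + 6λ + 25 = 0.
Eigenvalues λ = -3 ± 4i (complex conjugate pair).
For λ=-3+4i: an eigenvector is (0,1) - i(-1,3) = (0 + i, 1 - 3i).
A real fundamental pair from Re and Im of e^((-3+4i)t)v: X_1 = e^(-3t)(cos(4t)·(0,1) + sin(4t)·(-1,3)), X_2 = e^(-3t)(sin(4t)·(0,1) - cos(4t)·(-1,3)).
General solution: c_1X_1 + c_2X_2.
Applying p(0)=0, q(0)=2 gives c_1=2, c_2=0.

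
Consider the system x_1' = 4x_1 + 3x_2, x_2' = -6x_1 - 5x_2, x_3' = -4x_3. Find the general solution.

Coefficient matrix A = [[4, 3, 0], [-6, -5, 0], [0, 0, -4]].
det(A - λI) = 0 gives eigenvalues λ = 1, -2, -4.
For λ=1: eigenvector (1,-1,0).
For λ=-2: eigenvector (-1,2,0).
For λ=-4: eigenvector (0,0,1).
General solution: K_1e^(t)(1,-1,0) + K_2e^(-2t)(-1,2,0) + K_3e^(-4t)(0,0,1).

x_1(t) = K_1e^(t) - K_2e^(-2t), x_2(t) = -K_1e^(t) + 2K_2e^(-2t), x_3(t) = K_3e^(-4t)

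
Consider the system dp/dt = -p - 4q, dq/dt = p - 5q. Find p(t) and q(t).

Coefficient matrix A = [[-1, -4], [1, -5]].
Characteristic polynomial det(A - λI) = λ^2 + 6λ + 9 = 0.
Single eigenvalue λ = -3 with algebraic multiplicity 2.
Eigenvector v = (2,1); generalized eigenvector w with (A-λI)w=v is (-1,-1).
General solution: e^(-3t)[c_1·v + c_2·(t·v + w)].

p(t) = 2c_1e^(-3t) + 2c_2te^(-3t) - c_2e^(-3t), q(t) = c_1e^(-3t) + c_2te^(-3t) - c_2e^(-3t)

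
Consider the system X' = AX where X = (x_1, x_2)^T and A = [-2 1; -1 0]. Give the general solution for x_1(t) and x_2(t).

Coefficient matrix A = [[-2, 1], [-1, 0]].
Characteristic polynomial det(A - λI) = λ^2 + 2λ + 1 = 0.
Single eigenvalue λ = -1 with algebraic multiplicity 2.
Eigenvector v = (-1,-1); generalized eigenvector w with (A-λI)w=v is (1,0).
General solution: e^(-t)[C_1·v + C_2·(t·v + w)].

x_1(t) = -C_1e^(-t) - C_2te^(-t) + C_2e^(-t), x_2(t) = -C_1e^(-t) - C_2te^(-t)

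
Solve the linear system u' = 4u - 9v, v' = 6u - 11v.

u(t) = -3K_1e^(-2t) - K_2e^(-5t), v(t) = -2K_1e^(-2t) - K_2e^(-5t)

Coefficient matrix A = [[4, -9], [6, -11]].
Characteristic polynomial det(A - λI) = λ^2 + 7λ + 10 = 0.
Eigenvalues λ = -2, -5.
For λ=-2: (A-λI) row 1 is [6, -9], so an eigenvector is (-3, -2).
For λ=-5: (A-λI) row 1 is [9, -9], so an eigenvector is (-1, -1).
General solution: K_1e^(-2t)(-3,-2) + K_2e^(-5t)(-1,-1).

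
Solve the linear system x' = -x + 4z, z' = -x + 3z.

Coefficient matrix A = [[-1, 4], [-1, 3]].
Characteristic polynomial det(A - λI) = λ^2 - 2λ + 1 = 0.
Single eigenvalue λ = 1 with algebraic multiplicity 2.
Eigenvector v = (-2,-1); generalized eigenvector w with (A-λI)w=v is (1,0).
General solution: e^(t)[K_1·v + K_2·(t·v + w)].

x(t) = -2K_1e^(t) - 2K_2te^(t) + K_2e^(t), z(t) = -K_1e^(t) - K_2te^(t)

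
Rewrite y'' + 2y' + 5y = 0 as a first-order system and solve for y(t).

y(t) = K_1e^(-t)cos(2t) + K_2e^(-t)sin(2t)

Let x_1 = y, x_2 = y'. Then x_1' = x_2 and x_2' = -5x_1 - 2x_2.
A = [[0,1],[-5,-2]]; det(A-λI) = λ^2 + 2λ + 5.
Eigenvalues λ = -1 ± 2i.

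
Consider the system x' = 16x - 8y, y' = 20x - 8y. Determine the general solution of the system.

Coefficient matrix A = [[16, -8], [20, -8]].
Characteristic polynomial det(A - λI) = λ^2 - 8λ + 32 = 0.
Eigenvalues λ = 4 ± 4i (complex conjugate pair).
For λ=4+4i: an eigenvector is (1,1) - i(1,2) = (1 - i, 1 - 2i).
A real fundamental pair from Re and Im of e^((4+4i)t)v: X_1 = e^(4t)(cos(4t)·(1,1) + sin(4t)·(1,2)), X_2 = e^(4t)(sin(4t)·(1,1) - cos(4t)·(1,2)).
General solution: C_1X_1 + C_2X_2.

x(t) = C_1e^(4t)sin(4t) + C_1e^(4t)cos(4t) + C_2e^(4t)sin(4t) - C_2e^(4t)cos(4t), y(t) = 2C_1e^(4t)sin(4t) + C_1e^(4t)cos(4t) + C_2e^(4t)sin(4t) - 2C_2e^(4t)cos(4t)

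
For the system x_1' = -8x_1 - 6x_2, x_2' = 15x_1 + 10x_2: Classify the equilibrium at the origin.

unstable spiral

A = [[-8,-6],[15,10]]; det(A-λI) = λ^2 - 2λ + 10.
λ = 1 ± 3i: positive real part.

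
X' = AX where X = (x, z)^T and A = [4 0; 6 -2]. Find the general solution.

x(t) = C_2e^(4t), z(t) = -C_1e^(-2t) + C_2e^(4t)

Coefficient matrix A = [[4, 0], [6, -2]].
Characteristic polynomial det(A - λI) = λ^2 - 2λ - 8 = 0.
Eigenvalues λ = -2, 4.
For λ=-2: (A-λI) row 1 is [6, 0], so an eigenvector is (0, -1).
For λ=4: (A-λI) row 2 is [6, -6], so an eigenvector is (1, 1).
General solution: C_1e^(-2t)(0,-1) + C_2e^(4t)(1,1).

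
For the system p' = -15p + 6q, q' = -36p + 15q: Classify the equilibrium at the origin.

A = [[-15,6],[-36,15]]; det(A-λI) = λ^2 - 9.
λ = 3, -3: opposite signs.

saddle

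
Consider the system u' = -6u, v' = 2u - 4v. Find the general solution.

u(t) = -c_1e^(-6t), v(t) = c_1e^(-6t) - c_2e^(-4t)

Coefficient matrix A = [[-6, 0], [2, -4]].
Characteristic polynomial det(A - λI) = λ^2 + 10λ + 24 = 0.
Eigenvalues λ = -6, -4.
For λ=-6: (A-λI) row 2 is [2, 2], so an eigenvector is (-1, 1).
For λ=-4: (A-λI) row 1 is [-2, 0], so an eigenvector is (0, -1).
General solution: c_1e^(-6t)(-1,1) + c_2e^(-4t)(0,-1).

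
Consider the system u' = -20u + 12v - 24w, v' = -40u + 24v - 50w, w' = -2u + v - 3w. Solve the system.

u(t) = -2c_1e^(-2t) + c_2e^(4t), v(t) = -5c_1e^(-2t) + 2c_2e^(4t) + 2c_3e^(-t), w(t) = -c_1e^(-2t) + c_3e^(-t)

Coefficient matrix A = [[-20, 12, -24], [-40, 24, -50], [-2, 1, -3]].
det(A - λI) = 0 gives eigenvalues λ = -2, 4, -1.
For λ=-2: eigenvector (-2,-5,-1).
For λ=4: eigenvector (1,2,0).
For λ=-1: eigenvector (0,2,1).
General solution: c_1e^(-2t)(-2,-5,-1) + c_2e^(4t)(1,2,0) + c_3e^(-t)(0,2,1).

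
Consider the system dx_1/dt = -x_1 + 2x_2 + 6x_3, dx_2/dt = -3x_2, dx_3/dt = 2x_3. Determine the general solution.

x_1(t) = C_1e^(-t) - C_2e^(-3t) + 2C_3e^(2t), x_2(t) = C_2e^(-3t), x_3(t) = C_3e^(2t)

Coefficient matrix A = [[-1, 2, 6], [0, -3, 0], [0, 0, 2]].
det(A - λI) = 0 gives eigenvalues λ = -1, -3, 2.
For λ=-1: eigenvector (1,0,0).
For λ=-3: eigenvector (-1,1,0).
For λ=2: eigenvector (2,0,1).
General solution: C_1e^(-t)(1,0,0) + C_2e^(-3t)(-1,1,0) + C_3e^(2t)(2,0,1).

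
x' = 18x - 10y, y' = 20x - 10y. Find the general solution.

x(t) = -K_1e^(4t)sin(2t) + 2K_1e^(4t)cos(2t) + 2K_2e^(4t)sin(2t) + K_2e^(4t)cos(2t), y(t) = -K_1e^(4t)sin(2t) + 3K_1e^(4t)cos(2t) + 3K_2e^(4t)sin(2t) + K_2e^(4t)cos(2t)

Coefficient matrix A = [[18, -10], [20, -10]].
Characteristic polynomial det(A - λI) = λ^2 - 8λ + 20 = 0.
Eigenvalues λ = 4 ± 2i (complex conjugate pair).
For λ=4+2i: an eigenvector is (2,3) - i(-1,-1) = (2 + i, 3 + i).
A real fundamental pair from Re and Im of e^((4+2i)t)v: X_1 = e^(4t)(cos(2t)·(2,3) + sin(2t)·(-1,-1)), X_2 = e^(4t)(sin(2t)·(2,3) - cos(2t)·(-1,-1)).
General solution: K_1X_1 + K_2X_2.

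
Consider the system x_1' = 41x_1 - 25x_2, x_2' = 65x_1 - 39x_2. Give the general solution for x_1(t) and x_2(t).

Coefficient matrix A = [[41, -25], [65, -39]].
Characteristic polynomial det(A - λI) = λ^2 - 2λ + 26 = 0.
Eigenvalues λ = 1 ± 5i (complex conjugate pair).
For λ=1+5i: an eigenvector is (2,3) - i(1,2) = (2 - i, 3 - 2i).
A real fundamental pair from Re and Im of e^((1+5i)t)v: X_1 = e^(t)(cos(5t)·(2,3) + sin(5t)·(1,2)), X_2 = e^(t)(sin(5t)·(2,3) - cos(5t)·(1,2)).
General solution: C_1X_1 + C_2X_2.

x_1(t) = C_1e^(t)sin(5t) + 2C_1e^(t)cos(5t) + 2C_2e^(t)sin(5t) - C_2e^(t)cos(5t), x_2(t) = 2C_1e^(t)sin(5t) + 3C_1e^(t)cos(5t) + 3C_2e^(t)sin(5t) - 2C_2e^(t)cos(5t)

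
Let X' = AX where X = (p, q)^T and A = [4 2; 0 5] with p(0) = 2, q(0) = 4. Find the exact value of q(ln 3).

972

A = [[4,2],[0,5]]; eigenvalues λ = 5, 4.
Eigenvectors: (-2,-1) for λ=5, (-1,0) for λ=4.
From the initial condition, c_1 = -4, c_2 = 6.
q(ln 3) = (-4)(3^5)(-1) + (6)(3^4)(0) = 972.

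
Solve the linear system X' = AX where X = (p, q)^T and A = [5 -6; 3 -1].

Coefficient matrix A = [[5, -6], [3, -1]].
Characteristic polynomial det(A - λI) = λ^2 - 4λ + 13 = 0.
Eigenvalues λ = 2 ± 3i (complex conjugate pair).
For λ=2+3i: an eigenvector is (-1,-1) - i(1,0) = (-1 - i, -1).
A real fundamental pair from Re and Im of e^((2+3i)t)v: X_1 = e^(2t)(cos(3t)·(-1,-1) + sin(3t)·(1,0)), X_2 = e^(2t)(sin(3t)·(-1,-1) - cos(3t)·(1,0)).
General solution: c_1X_1 + c_2X_2.

p(t) = c_1e^(2t)sin(3t) - c_1e^(2t)cos(3t) - c_2e^(2t)sin(3t) - c_2e^(2t)cos(3t), q(t) = -c_1e^(2t)cos(3t) - c_2e^(2t)sin(3t)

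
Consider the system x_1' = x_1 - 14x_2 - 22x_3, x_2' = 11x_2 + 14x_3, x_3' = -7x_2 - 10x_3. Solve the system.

Coefficient matrix A = [[1, -14, -22], [0, 11, 14], [0, -7, -10]].
det(A - λI) = 0 gives eigenvalues λ = 1, 4, -3.
For λ=1: eigenvector (1,0,0).
For λ=4: eigenvector (2,-2,1).
For λ=-3: eigenvector (2,-1,1).
General solution: C_1e^(t)(1,0,0) + C_2e^(4t)(2,-2,1) + C_3e^(-3t)(2,-1,1).

x_1(t) = C_1e^(t) + 2C_2e^(4t) + 2C_3e^(-3t), x_2(t) = -2C_2e^(4t) - C_3e^(-3t), x_3(t) = C_2e^(4t) + C_3e^(-3t)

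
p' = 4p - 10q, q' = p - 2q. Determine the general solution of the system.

p(t) = -K_1e^(t)sin(t) + 3K_1e^(t)cos(t) + 3K_2e^(t)sin(t) + K_2e^(t)cos(t), q(t) = K_1e^(t)cos(t) + K_2e^(t)sin(t)

Coefficient matrix A = [[4, -10], [1, -2]].
Characteristic polynomial det(A - λI) = λ^2 - 2λ + 2 = 0.
Eigenvalues λ = 1 ± i (complex conjugate pair).
For λ=1+i: an eigenvector is (3,1) - i(-1,0) = (3 + i, 1).
A real fundamental pair from Re and Im of e^((1+i)t)v: X_1 = e^(t)(cos(t)·(3,1) + sin(t)·(-1,0)), X_2 = e^(t)(sin(t)·(3,1) - cos(t)·(-1,0)).
General solution: K_1X_1 + K_2X_2.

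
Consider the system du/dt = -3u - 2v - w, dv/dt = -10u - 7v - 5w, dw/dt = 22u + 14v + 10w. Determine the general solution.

u(t) = C_2e^(-2t) + C_3e^(-t), v(t) = -C_1e^(3t) + C_2e^(-2t), w(t) = 2C_1e^(3t) - 3C_2e^(-2t) - 2C_3e^(-t)

Coefficient matrix A = [[-3, -2, -1], [-10, -7, -5], [22, 14, 10]].
det(A - λI) = 0 gives eigenvalues λ = 3, -2, -1.
For λ=3: eigenvector (0,-1,2).
For λ=-2: eigenvector (1,1,-3).
For λ=-1: eigenvector (1,0,-2).
General solution: C_1e^(3t)(0,-1,2) + C_2e^(-2t)(1,1,-3) + C_3e^(-t)(1,0,-2).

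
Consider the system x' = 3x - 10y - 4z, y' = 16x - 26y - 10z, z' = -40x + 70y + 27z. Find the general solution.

Coefficient matrix A = [[3, -10, -4], [16, -26, -10], [-40, 70, 27]].
det(A - λI) = 0 gives eigenvalues λ = 3, 2, -1.
For λ=3: eigenvector (1,4,-10).
For λ=2: eigenvector (2,9,-22).
For λ=-1: eigenvector (0,-2,5).
General solution: K_1e^(3t)(1,4,-10) + K_2e^(2t)(2,9,-22) + K_3e^(-t)(0,-2,5).

x(t) = K_1e^(3t) + 2K_2e^(2t), y(t) = 4K_1e^(3t) + 9K_2e^(2t) - 2K_3e^(-t), z(t) = -10K_1e^(3t) - 22K_2e^(2t) + 5K_3e^(-t)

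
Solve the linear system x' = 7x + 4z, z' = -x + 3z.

Coefficient matrix A = [[7, 4], [-1, 3]].
Characteristic polynomial det(A - λI) = λ^2 - 10λ + 25 = 0.
Single eigenvalue λ = 5 with algebraic multiplicity 2.
Eigenvector v = (-2,1); generalized eigenvector w with (A-λI)w=v is (-3,1).
General solution: e^(5t)[C_1·v + C_2·(t·v + w)].

x(t) = -2C_1e^(5t) - 2C_2te^(5t) - 3C_2e^(5t), z(t) = C_1e^(5t) + C_2te^(5t) + C_2e^(5t)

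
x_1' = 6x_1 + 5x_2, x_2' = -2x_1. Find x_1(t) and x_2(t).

x_1(t) = c_1e^(3t)sin(t) + 2c_1e^(3t)cos(t) + 2c_2e^(3t)sin(t) - c_2e^(3t)cos(t), x_2(t) = -c_1e^(3t)sin(t) - c_1e^(3t)cos(t) - c_2e^(3t)sin(t) + c_2e^(3t)cos(t)

Coefficient matrix A = [[6, 5], [-2, 0]].
Characteristic polynomial det(A - λI) = λ^2 - 6λ + 10 = 0.
Eigenvalues λ = 3 ± i (complex conjugate pair).
For λ=3+i: an eigenvector is (2,-1) - i(1,-1) = (2 - i, -1 + i).
A real fundamental pair from Re and Im of e^((3+i)t)v: X_1 = e^(3t)(cos(t)·(2,-1) + sin(t)·(1,-1)), X_2 = e^(3t)(sin(t)·(2,-1) - cos(t)·(1,-1)).
General solution: c_1X_1 + c_2X_2.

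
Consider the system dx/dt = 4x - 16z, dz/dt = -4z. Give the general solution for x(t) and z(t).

Coefficient matrix A = [[4, -16], [0, -4]].
Characteristic polynomial det(A - λI) = λ^2 - 16 = 0.
Eigenvalues λ = 4, -4.
For λ=4: (A-λI) row 1 is [0, -16], so an eigenvector is (1, 0).
For λ=-4: (A-λI) row 1 is [8, -16], so an eigenvector is (-2, -1).
General solution: c_1e^(4t)(1,0) + c_2e^(-4t)(-2,-1).

x(t) = c_1e^(4t) - 2c_2e^(-4t), z(t) = -c_2e^(-4t)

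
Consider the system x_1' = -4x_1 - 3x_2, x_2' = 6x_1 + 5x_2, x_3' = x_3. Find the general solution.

Coefficient matrix A = [[-4, -3, 0], [6, 5, 0], [0, 0, 1]].
det(A - λI) = 0 gives eigenvalues λ = 2, -1, 1.
For λ=2: eigenvector (1,-2,0).
For λ=-1: eigenvector (1,-1,0).
For λ=1: eigenvector (0,0,1).
General solution: K_1e^(2t)(1,-2,0) + K_2e^(-t)(1,-1,0) + K_3e^(t)(0,0,1).

x_1(t) = K_1e^(2t) + K_2e^(-t), x_2(t) = -2K_1e^(2t) - K_2e^(-t), x_3(t) = K_3e^(t)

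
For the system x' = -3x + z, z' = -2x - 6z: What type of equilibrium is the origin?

stable node

A = [[-3,1],[-2,-6]]; det(A-λI) = λ^2 + 9λ + 20.
λ = -5, -4: both negative.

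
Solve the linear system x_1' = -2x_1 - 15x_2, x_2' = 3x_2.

Coefficient matrix A = [[-2, -15], [0, 3]].
Characteristic polynomial det(A - λI) = λ^2 - λ - 6 = 0.
Eigenvalues λ = 3, -2.
For λ=3: (A-λI) row 1 is [-5, -15], so an eigenvector is (3, -1).
For λ=-2: (A-λI) row 1 is [0, -15], so an eigenvector is (1, 0).
General solution: c_1e^(3t)(3,-1) + c_2e^(-2t)(1,0).

x_1(t) = 3c_1e^(3t) + c_2e^(-2t), x_2(t) = -c_1e^(3t)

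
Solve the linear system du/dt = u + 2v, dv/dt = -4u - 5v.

Coefficient matrix A = [[1, 2], [-4, -5]].
Characteristic polynomial det(A - λI) = λ^2 + 4λ + 3 = 0.
Eigenvalues λ = -1, -3.
For λ=-1: (A-λI) row 1 is [2, 2], so an eigenvector is (1, -1).
For λ=-3: (A-λI) row 1 is [4, 2], so an eigenvector is (-1, 2).
General solution: C_1e^(-t)(1,-1) + C_2e^(-3t)(-1,2).

u(t) = C_1e^(-t) - C_2e^(-3t), v(t) = -C_1e^(-t) + 2C_2e^(-3t)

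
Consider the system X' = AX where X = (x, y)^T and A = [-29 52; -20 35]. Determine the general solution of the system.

Coefficient matrix A = [[-29, 52], [-20, 35]].
Characteristic polynomial det(A - λI) = λ^2 - 6λ + 25 = 0.
Eigenvalues λ = 3 ± 4i (complex conjugate pair).
For λ=3+4i: an eigenvector is (3,2) - i(2,1) = (3 - 2i, 2 - i).
A real fundamental pair from Re and Im of e^((3+4i)t)v: X_1 = e^(3t)(cos(4t)·(3,2) + sin(4t)·(2,1)), X_2 = e^(3t)(sin(4t)·(3,2) - cos(4t)·(2,1)).
General solution: C_1X_1 + C_2X_2.

x(t) = 2C_1e^(3t)sin(4t) + 3C_1e^(3t)cos(4t) + 3C_2e^(3t)sin(4t) - 2C_2e^(3t)cos(4t), y(t) = C_1e^(3t)sin(4t) + 2C_1e^(3t)cos(4t) + 2C_2e^(3t)sin(4t) - C_2e^(3t)cos(4t)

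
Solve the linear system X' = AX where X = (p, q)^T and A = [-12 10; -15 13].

p(t) = -K_1e^(-2t) + 2K_2e^(3t), q(t) = -K_1e^(-2t) + 3K_2e^(3t)

Coefficient matrix A = [[-12, 10], [-15, 13]].
Characteristic polynomial det(A - λI) = λ^2 - λ - 6 = 0.
Eigenvalues λ = -2, 3.
For λ=-2: (A-λI) row 1 is [-10, 10], so an eigenvector is (-1, -1).
For λ=3: (A-λI) row 1 is [-15, 10], so an eigenvector is (2, 3).
General solution: K_1e^(-2t)(-1,-1) + K_2e^(3t)(2,3).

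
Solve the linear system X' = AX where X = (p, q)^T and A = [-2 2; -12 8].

Coefficient matrix A = [[-2, 2], [-12, 8]].
Characteristic polynomial det(A - λI) = λ^2 - 6λ + 8 = 0.
Eigenvalues λ = 2, 4.
For λ=2: (A-λI) row 1 is [-4, 2], so an eigenvector is (-1, -2).
For λ=4: (A-λI) row 1 is [-6, 2], so an eigenvector is (-1, -3).
General solution: K_1e^(2t)(-1,-2) + K_2e^(4t)(-1,-3).

p(t) = -K_1e^(2t) - K_2e^(4t), q(t) = -2K_1e^(2t) - 3K_2e^(4t)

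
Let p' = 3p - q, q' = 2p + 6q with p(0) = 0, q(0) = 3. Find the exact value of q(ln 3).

A = [[3,-1],[2,6]]; eigenvalues λ = 5, 4.
Eigenvectors: (-1,2) for λ=5, (-1,1) for λ=4.
From the initial condition, c_1 = 3, c_2 = -3.
q(ln 3) = (3)(3^5)(2) + (-3)(3^4)(1) = 1215.

1215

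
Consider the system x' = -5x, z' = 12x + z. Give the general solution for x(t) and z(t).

Coefficient matrix A = [[-5, 0], [12, 1]].
Characteristic polynomial det(A - λI) = λ^2 + 4λ - 5 = 0.
Eigenvalues λ = -5, 1.
For λ=-5: (A-λI) row 2 is [12, 6], so an eigenvector is (-1, 2).
For λ=1: (A-λI) row 1 is [-6, 0], so an eigenvector is (0, -1).
General solution: c_1e^(-5t)(-1,2) + c_2e^(t)(0,-1).

x(t) = -c_1e^(-5t), z(t) = 2c_1e^(-5t) - c_2e^(t)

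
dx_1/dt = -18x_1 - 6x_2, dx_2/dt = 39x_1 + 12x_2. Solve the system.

Coefficient matrix A = [[-18, -6], [39, 12]].
Characteristic polynomial det(A - λI) = λ^2 + 6λ + 18 = 0.
Eigenvalues λ = -3 ± 3i (complex conjugate pair).
For λ=-3+3i: an eigenvector is (1,-2) - i(-1,3) = (1 + i, -2 - 3i).
A real fundamental pair from Re and Im of e^((-3+3i)t)v: X_1 = e^(-3t)(cos(3t)·(1,-2) + sin(3t)·(-1,3)), X_2 = e^(-3t)(sin(3t)·(1,-2) - cos(3t)·(-1,3)).
General solution: c_1X_1 + c_2X_2.

x_1(t) = -c_1e^(-3t)sin(3t) + c_1e^(-3t)cos(3t) + c_2e^(-3t)sin(3t) + c_2e^(-3t)cos(3t), x_2(t) = 3c_1e^(-3t)sin(3t) - 2c_1e^(-3t)cos(3t) - 2c_2e^(-3t)sin(3t) - 3c_2e^(-3t)cos(3t)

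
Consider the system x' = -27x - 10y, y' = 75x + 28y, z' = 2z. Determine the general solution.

x(t) = -c_1e^(3t) - 2c_2e^(-2t), y(t) = 3c_1e^(3t) + 5c_2e^(-2t), z(t) = c_3e^(2t)

Coefficient matrix A = [[-27, -10, 0], [75, 28, 0], [0, 0, 2]].
det(A - λI) = 0 gives eigenvalues λ = 3, -2, 2.
For λ=3: eigenvector (-1,3,0).
For λ=-2: eigenvector (-2,5,0).
For λ=2: eigenvector (0,0,1).
General solution: c_1e^(3t)(-1,3,0) + c_2e^(-2t)(-2,5,0) + c_3e^(2t)(0,0,1).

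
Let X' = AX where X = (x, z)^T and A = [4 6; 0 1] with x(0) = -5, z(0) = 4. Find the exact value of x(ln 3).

A = [[4,6],[0,1]]; eigenvalues λ = 1, 4.
Eigenvectors: (2,-1) for λ=1, (-1,0) for λ=4.
From the initial condition, c_1 = -4, c_2 = -3.
x(ln 3) = (-4)(3^1)(2) + (-3)(3^4)(-1) = 219.

219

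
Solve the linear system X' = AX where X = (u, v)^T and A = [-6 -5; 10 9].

u(t) = K_1e^(4t) + K_2e^(-t), v(t) = -2K_1e^(4t) - K_2e^(-t)

Coefficient matrix A = [[-6, -5], [10, 9]].
Characteristic polynomial det(A - λI) = λ^2 - 3λ - 4 = 0.
Eigenvalues λ = 4, -1.
For λ=4: (A-λI) row 1 is [-10, -5], so an eigenvector is (1, -2).
For λ=-1: (A-λI) row 1 is [-5, -5], so an eigenvector is (1, -1).
General solution: K_1e^(4t)(1,-2) + K_2e^(-t)(1,-1).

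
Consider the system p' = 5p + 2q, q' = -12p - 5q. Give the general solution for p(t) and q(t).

p(t) = -c_1e^(-t) - c_2e^(t), q(t) = 3c_1e^(-t) + 2c_2e^(t)

Coefficient matrix A = [[5, 2], [-12, -5]].
Characteristic polynomial det(A - λI) = λ^2 - 1 = 0.
Eigenvalues λ = -1, 1.
For λ=-1: (A-λI) row 1 is [6, 2], so an eigenvector is (-1, 3).
For λ=1: (A-λI) row 1 is [4, 2], so an eigenvector is (-1, 2).
General solution: c_1e^(-t)(-1,3) + c_2e^(t)(-1,2).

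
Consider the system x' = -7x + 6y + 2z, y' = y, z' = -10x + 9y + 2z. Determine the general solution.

Coefficient matrix A = [[-7, 6, 2], [0, 1, 0], [-10, 9, 2]].
det(A - λI) = 0 gives eigenvalues λ = -3, 1, -2.
For λ=-3: eigenvector (1,0,2).
For λ=1: eigenvector (1,1,1).
For λ=-2: eigenvector (2,0,5).
General solution: c_1e^(-3t)(1,0,2) + c_2e^(t)(1,1,1) + c_3e^(-2t)(2,0,5).

x(t) = c_1e^(-3t) + c_2e^(t) + 2c_3e^(-2t), y(t) = c_2e^(t), z(t) = 2c_1e^(-3t) + c_2e^(t) + 5c_3e^(-2t)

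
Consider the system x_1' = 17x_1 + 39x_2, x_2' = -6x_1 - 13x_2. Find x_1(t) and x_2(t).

x_1(t) = 3K_1e^(2t)sin(3t) - 2K_1e^(2t)cos(3t) - 2K_2e^(2t)sin(3t) - 3K_2e^(2t)cos(3t), x_2(t) = -K_1e^(2t)sin(3t) + K_1e^(2t)cos(3t) + K_2e^(2t)sin(3t) + K_2e^(2t)cos(3t)

Coefficient matrix A = [[17, 39], [-6, -13]].
Characteristic polynomial det(A - λI) = λ^2 - 4λ + 13 = 0.
Eigenvalues λ = 2 ± 3i (complex conjugate pair).
For λ=2+3i: an eigenvector is (-2,1) - i(3,-1) = (-2 - 3i, 1 + i).
A real fundamental pair from Re and Im of e^((2+3i)t)v: X_1 = e^(2t)(cos(3t)·(-2,1) + sin(3t)·(3,-1)), X_2 = e^(2t)(sin(3t)·(-2,1) - cos(3t)·(3,-1)).
General solution: K_1X_1 + K_2X_2.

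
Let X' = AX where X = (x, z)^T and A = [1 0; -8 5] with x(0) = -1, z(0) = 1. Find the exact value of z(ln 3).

A = [[1,0],[-8,5]]; eigenvalues λ = 1, 5.
Eigenvectors: (1,2) for λ=1, (0,1) for λ=5.
From the initial condition, c_1 = -1, c_2 = 3.
z(ln 3) = (-1)(3^1)(2) + (3)(3^5)(1) = 723.

723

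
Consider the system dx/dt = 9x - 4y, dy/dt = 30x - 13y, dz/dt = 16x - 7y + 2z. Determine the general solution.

Coefficient matrix A = [[9, -4, 0], [30, -13, 0], [16, -7, 2]].
det(A - λI) = 0 gives eigenvalues λ = -3, -1, 2.
For λ=-3: eigenvector (1,3,1).
For λ=-1: eigenvector (-2,-5,-1).
For λ=2: eigenvector (0,0,1).
General solution: K_1e^(-3t)(1,3,1) + K_2e^(-t)(-2,-5,-1) + K_3e^(2t)(0,0,1).

x(t) = K_1e^(-3t) - 2K_2e^(-t), y(t) = 3K_1e^(-3t) - 5K_2e^(-t), z(t) = K_1e^(-3t) - K_2e^(-t) + K_3e^(2t)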